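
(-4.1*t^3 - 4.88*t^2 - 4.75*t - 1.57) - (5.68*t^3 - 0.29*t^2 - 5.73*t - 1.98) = -9.78*t^3 - 4.59*t^2 + 0.98*t + 0.41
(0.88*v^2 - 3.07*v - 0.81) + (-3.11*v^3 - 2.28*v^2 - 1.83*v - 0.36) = -3.11*v^3 - 1.4*v^2 - 4.9*v - 1.17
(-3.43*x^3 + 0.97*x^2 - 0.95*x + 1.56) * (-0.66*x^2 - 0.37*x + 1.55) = 2.2638*x^5 + 0.6289*x^4 - 5.0484*x^3 + 0.8254*x^2 - 2.0497*x + 2.418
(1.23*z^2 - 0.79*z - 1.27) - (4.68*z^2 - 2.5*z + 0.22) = -3.45*z^2 + 1.71*z - 1.49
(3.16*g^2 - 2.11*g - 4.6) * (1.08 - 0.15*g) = -0.474*g^3 + 3.7293*g^2 - 1.5888*g - 4.968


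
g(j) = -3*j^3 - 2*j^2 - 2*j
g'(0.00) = -2.00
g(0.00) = 0.00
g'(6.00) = -350.00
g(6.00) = -732.00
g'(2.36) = -61.57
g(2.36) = -55.29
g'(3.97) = -159.73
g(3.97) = -227.17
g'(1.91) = -42.47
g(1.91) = -32.02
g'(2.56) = -71.22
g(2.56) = -68.56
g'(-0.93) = -6.06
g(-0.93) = 2.54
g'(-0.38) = -1.78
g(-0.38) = 0.64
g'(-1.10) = -8.49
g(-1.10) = 3.77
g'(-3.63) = -106.07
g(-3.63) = 124.40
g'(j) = -9*j^2 - 4*j - 2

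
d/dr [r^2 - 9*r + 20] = 2*r - 9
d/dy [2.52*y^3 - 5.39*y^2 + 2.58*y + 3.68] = 7.56*y^2 - 10.78*y + 2.58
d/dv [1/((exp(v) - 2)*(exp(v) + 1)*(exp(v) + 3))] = (-3*exp(2*v) - 4*exp(v) + 5)*exp(v)/(exp(6*v) + 4*exp(5*v) - 6*exp(4*v) - 32*exp(3*v) + exp(2*v) + 60*exp(v) + 36)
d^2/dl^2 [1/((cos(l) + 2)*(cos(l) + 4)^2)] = (-9*sin(l)^4 + 22*sin(l)^2 + 199*cos(l)/2 - 19*cos(3*l)/2 + 75)/((cos(l) + 2)^3*(cos(l) + 4)^4)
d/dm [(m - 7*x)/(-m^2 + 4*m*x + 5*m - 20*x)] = (-m^2 + 4*m*x + 5*m - 20*x - (m - 7*x)*(-2*m + 4*x + 5))/(m^2 - 4*m*x - 5*m + 20*x)^2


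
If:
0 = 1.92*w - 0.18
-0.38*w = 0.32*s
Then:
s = -0.11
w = 0.09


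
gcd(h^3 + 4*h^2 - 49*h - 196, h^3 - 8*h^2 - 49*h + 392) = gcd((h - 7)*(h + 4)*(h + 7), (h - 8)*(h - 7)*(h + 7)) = h^2 - 49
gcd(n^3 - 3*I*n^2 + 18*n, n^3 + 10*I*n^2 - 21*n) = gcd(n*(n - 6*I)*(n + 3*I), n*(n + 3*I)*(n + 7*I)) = n^2 + 3*I*n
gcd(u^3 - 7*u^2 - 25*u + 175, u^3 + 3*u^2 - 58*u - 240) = u + 5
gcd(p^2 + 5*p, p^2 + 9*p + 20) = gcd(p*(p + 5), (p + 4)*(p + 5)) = p + 5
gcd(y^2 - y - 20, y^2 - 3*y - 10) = y - 5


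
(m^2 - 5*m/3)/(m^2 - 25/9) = 3*m/(3*m + 5)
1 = 1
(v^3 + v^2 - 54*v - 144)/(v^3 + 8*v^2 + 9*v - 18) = (v - 8)/(v - 1)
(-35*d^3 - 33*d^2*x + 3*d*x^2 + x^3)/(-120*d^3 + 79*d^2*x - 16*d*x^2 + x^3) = (7*d^2 + 8*d*x + x^2)/(24*d^2 - 11*d*x + x^2)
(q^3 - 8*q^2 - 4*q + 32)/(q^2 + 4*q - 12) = (q^2 - 6*q - 16)/(q + 6)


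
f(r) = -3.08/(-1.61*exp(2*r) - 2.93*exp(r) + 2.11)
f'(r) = -3.08*(3.22*exp(2*r) + 2.93*exp(r))/(-1.61*exp(2*r) - 2.93*exp(r) + 2.11)^2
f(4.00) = 0.00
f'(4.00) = -0.00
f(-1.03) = -3.59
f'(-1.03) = -6.08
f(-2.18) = -1.75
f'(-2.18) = -0.37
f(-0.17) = 2.04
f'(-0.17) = -6.45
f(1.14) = 0.14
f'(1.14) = -0.24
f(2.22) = 0.02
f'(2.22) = -0.04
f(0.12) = 0.95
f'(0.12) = -2.17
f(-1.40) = -2.39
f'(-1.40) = -1.70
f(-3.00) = -1.57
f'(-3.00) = -0.12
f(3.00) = 0.00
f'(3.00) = -0.00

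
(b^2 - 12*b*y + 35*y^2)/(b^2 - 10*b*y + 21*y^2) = (-b + 5*y)/(-b + 3*y)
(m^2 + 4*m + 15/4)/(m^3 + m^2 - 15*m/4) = (2*m + 3)/(m*(2*m - 3))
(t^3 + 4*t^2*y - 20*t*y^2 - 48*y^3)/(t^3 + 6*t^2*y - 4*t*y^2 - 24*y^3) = (-t + 4*y)/(-t + 2*y)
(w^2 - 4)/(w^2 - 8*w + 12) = (w + 2)/(w - 6)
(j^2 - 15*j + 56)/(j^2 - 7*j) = (j - 8)/j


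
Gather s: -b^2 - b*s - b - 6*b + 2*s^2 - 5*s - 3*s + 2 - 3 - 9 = -b^2 - 7*b + 2*s^2 + s*(-b - 8) - 10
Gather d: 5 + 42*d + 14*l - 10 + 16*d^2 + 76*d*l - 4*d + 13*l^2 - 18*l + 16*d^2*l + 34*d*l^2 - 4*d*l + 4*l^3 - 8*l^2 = d^2*(16*l + 16) + d*(34*l^2 + 72*l + 38) + 4*l^3 + 5*l^2 - 4*l - 5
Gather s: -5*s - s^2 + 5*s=-s^2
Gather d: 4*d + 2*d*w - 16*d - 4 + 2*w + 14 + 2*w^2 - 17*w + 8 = d*(2*w - 12) + 2*w^2 - 15*w + 18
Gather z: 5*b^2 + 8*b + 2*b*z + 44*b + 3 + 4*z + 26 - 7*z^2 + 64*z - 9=5*b^2 + 52*b - 7*z^2 + z*(2*b + 68) + 20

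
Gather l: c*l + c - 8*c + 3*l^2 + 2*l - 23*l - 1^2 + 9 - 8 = -7*c + 3*l^2 + l*(c - 21)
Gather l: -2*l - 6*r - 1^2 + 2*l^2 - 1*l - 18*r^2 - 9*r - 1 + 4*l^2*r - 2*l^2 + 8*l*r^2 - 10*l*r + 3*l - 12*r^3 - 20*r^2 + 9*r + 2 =4*l^2*r + l*(8*r^2 - 10*r) - 12*r^3 - 38*r^2 - 6*r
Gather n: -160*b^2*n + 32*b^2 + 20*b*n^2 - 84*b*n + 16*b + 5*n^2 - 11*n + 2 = 32*b^2 + 16*b + n^2*(20*b + 5) + n*(-160*b^2 - 84*b - 11) + 2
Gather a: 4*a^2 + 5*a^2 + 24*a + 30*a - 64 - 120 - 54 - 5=9*a^2 + 54*a - 243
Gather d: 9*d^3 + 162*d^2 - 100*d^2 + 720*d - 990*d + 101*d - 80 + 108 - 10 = 9*d^3 + 62*d^2 - 169*d + 18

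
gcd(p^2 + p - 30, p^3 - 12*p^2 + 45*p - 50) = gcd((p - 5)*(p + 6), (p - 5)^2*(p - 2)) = p - 5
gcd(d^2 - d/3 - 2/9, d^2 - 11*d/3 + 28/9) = 1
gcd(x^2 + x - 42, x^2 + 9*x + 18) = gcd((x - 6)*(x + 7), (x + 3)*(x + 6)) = 1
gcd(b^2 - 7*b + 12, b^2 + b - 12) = b - 3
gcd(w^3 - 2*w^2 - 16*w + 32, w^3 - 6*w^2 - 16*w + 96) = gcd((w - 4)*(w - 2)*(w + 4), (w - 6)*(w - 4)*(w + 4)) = w^2 - 16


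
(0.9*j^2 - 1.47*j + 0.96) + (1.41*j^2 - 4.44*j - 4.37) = 2.31*j^2 - 5.91*j - 3.41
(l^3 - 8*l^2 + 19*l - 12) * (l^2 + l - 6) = l^5 - 7*l^4 + 5*l^3 + 55*l^2 - 126*l + 72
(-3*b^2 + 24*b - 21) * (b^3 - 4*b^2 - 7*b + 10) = -3*b^5 + 36*b^4 - 96*b^3 - 114*b^2 + 387*b - 210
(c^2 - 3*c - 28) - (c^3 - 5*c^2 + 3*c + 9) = -c^3 + 6*c^2 - 6*c - 37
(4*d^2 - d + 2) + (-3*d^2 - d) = d^2 - 2*d + 2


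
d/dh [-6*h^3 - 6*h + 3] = -18*h^2 - 6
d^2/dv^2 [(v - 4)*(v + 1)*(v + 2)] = 6*v - 2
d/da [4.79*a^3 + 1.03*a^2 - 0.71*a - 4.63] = 14.37*a^2 + 2.06*a - 0.71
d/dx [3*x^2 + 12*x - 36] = 6*x + 12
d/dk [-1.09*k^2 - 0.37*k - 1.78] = -2.18*k - 0.37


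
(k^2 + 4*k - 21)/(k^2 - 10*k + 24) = (k^2 + 4*k - 21)/(k^2 - 10*k + 24)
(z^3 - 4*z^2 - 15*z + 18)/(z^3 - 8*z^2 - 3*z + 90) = (z - 1)/(z - 5)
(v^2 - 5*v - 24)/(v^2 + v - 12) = (v^2 - 5*v - 24)/(v^2 + v - 12)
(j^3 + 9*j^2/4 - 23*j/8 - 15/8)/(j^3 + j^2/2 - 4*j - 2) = (4*j^2 + 7*j - 15)/(4*(j^2 - 4))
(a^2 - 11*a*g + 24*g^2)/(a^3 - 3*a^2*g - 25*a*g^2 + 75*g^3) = (a - 8*g)/(a^2 - 25*g^2)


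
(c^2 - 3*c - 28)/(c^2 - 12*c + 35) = (c + 4)/(c - 5)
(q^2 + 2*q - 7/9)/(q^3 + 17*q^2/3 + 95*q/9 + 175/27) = 3*(3*q - 1)/(9*q^2 + 30*q + 25)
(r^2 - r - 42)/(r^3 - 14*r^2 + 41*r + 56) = (r + 6)/(r^2 - 7*r - 8)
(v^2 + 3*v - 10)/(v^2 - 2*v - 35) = (v - 2)/(v - 7)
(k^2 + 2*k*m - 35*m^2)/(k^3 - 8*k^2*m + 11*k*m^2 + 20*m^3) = (k + 7*m)/(k^2 - 3*k*m - 4*m^2)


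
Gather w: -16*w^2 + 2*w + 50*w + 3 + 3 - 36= -16*w^2 + 52*w - 30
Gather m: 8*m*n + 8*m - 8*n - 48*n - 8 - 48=m*(8*n + 8) - 56*n - 56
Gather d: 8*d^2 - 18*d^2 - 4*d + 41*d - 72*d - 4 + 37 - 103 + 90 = -10*d^2 - 35*d + 20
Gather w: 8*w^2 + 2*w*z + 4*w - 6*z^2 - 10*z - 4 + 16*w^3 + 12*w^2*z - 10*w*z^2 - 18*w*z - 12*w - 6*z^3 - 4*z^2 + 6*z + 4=16*w^3 + w^2*(12*z + 8) + w*(-10*z^2 - 16*z - 8) - 6*z^3 - 10*z^2 - 4*z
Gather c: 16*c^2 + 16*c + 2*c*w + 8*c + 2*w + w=16*c^2 + c*(2*w + 24) + 3*w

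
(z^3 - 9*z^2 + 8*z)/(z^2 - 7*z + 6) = z*(z - 8)/(z - 6)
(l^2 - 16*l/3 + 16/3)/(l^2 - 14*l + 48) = (3*l^2 - 16*l + 16)/(3*(l^2 - 14*l + 48))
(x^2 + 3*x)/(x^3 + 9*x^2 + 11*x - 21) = x/(x^2 + 6*x - 7)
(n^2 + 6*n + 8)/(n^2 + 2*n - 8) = (n + 2)/(n - 2)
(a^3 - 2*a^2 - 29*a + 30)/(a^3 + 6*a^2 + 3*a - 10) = (a - 6)/(a + 2)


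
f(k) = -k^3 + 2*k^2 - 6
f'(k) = -3*k^2 + 4*k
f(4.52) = -57.48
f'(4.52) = -43.21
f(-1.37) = 0.33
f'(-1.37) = -11.11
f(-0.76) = -4.41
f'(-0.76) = -4.77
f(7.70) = -343.95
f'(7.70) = -147.07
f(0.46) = -5.67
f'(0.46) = 1.21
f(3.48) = -23.92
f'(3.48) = -22.41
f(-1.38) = 0.44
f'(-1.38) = -11.23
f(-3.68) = 70.92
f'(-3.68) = -55.35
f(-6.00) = 282.00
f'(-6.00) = -132.00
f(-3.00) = 39.00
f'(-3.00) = -39.00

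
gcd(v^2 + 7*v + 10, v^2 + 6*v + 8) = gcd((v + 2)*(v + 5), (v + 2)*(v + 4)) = v + 2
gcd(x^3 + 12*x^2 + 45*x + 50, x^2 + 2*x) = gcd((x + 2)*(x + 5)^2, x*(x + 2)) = x + 2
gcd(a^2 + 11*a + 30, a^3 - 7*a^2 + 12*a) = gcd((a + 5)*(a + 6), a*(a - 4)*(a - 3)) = 1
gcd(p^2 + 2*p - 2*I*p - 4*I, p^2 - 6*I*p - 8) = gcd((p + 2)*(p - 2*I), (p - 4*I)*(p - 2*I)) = p - 2*I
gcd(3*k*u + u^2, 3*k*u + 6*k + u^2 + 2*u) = 3*k + u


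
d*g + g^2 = g*(d + g)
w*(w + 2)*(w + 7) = w^3 + 9*w^2 + 14*w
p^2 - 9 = (p - 3)*(p + 3)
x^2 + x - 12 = (x - 3)*(x + 4)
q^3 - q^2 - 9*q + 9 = (q - 3)*(q - 1)*(q + 3)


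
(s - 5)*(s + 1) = s^2 - 4*s - 5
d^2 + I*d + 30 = (d - 5*I)*(d + 6*I)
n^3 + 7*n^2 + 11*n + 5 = (n + 1)^2*(n + 5)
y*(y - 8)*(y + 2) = y^3 - 6*y^2 - 16*y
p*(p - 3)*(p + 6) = p^3 + 3*p^2 - 18*p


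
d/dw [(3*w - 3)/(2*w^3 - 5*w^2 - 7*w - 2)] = 3*(-4*w^3 + 11*w^2 - 10*w - 9)/(4*w^6 - 20*w^5 - 3*w^4 + 62*w^3 + 69*w^2 + 28*w + 4)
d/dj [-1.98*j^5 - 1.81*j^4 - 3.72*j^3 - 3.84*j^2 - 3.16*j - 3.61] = -9.9*j^4 - 7.24*j^3 - 11.16*j^2 - 7.68*j - 3.16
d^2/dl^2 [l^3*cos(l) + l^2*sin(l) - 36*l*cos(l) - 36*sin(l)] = -l^3*cos(l) - 7*l^2*sin(l) + 46*l*cos(l) + 110*sin(l)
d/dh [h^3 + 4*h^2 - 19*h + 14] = 3*h^2 + 8*h - 19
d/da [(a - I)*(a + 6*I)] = 2*a + 5*I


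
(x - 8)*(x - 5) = x^2 - 13*x + 40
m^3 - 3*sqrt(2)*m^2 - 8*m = m*(m - 4*sqrt(2))*(m + sqrt(2))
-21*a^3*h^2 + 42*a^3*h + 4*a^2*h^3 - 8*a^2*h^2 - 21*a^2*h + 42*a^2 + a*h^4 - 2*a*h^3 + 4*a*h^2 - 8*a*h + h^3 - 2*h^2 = (-3*a + h)*(7*a + h)*(h - 2)*(a*h + 1)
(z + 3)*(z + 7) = z^2 + 10*z + 21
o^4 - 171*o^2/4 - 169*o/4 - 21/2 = (o - 7)*(o + 1/2)^2*(o + 6)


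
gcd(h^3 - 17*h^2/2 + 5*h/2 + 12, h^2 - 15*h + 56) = h - 8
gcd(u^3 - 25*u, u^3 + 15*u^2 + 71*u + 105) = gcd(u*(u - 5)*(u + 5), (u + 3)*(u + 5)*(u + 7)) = u + 5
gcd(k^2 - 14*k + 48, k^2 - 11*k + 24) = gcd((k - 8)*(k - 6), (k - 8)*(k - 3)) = k - 8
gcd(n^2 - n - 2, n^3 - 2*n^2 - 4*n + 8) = n - 2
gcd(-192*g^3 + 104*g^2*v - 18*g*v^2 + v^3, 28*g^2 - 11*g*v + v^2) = -4*g + v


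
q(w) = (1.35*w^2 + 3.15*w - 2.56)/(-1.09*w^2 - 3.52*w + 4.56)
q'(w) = (2.18*w + 3.52)*(1.35*w^2 + 3.15*w - 2.56)/(-1.09*w^2 - 3.52*w + 4.56)^2 + (2.7*w + 3.15)/(-1.09*w^2 - 3.52*w + 4.56)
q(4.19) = -1.17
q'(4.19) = 0.01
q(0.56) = -0.17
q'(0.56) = 1.72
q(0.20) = -0.49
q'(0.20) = 0.46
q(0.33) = -0.42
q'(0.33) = 0.69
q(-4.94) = -3.19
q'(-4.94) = -2.78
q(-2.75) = -0.17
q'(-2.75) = -0.64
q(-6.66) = -1.79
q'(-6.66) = -0.24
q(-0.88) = -0.63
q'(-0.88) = -0.03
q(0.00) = -0.56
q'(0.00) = 0.26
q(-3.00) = 0.03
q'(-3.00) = -0.95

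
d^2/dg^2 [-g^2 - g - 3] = -2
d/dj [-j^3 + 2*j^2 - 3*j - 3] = -3*j^2 + 4*j - 3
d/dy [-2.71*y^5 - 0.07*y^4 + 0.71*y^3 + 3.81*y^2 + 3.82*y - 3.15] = -13.55*y^4 - 0.28*y^3 + 2.13*y^2 + 7.62*y + 3.82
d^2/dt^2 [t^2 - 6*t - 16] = 2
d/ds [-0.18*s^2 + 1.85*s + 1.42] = 1.85 - 0.36*s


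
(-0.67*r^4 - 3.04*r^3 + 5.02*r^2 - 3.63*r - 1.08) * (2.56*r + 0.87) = -1.7152*r^5 - 8.3653*r^4 + 10.2064*r^3 - 4.9254*r^2 - 5.9229*r - 0.9396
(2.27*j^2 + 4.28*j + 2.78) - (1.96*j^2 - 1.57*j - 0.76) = 0.31*j^2 + 5.85*j + 3.54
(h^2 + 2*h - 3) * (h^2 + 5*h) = h^4 + 7*h^3 + 7*h^2 - 15*h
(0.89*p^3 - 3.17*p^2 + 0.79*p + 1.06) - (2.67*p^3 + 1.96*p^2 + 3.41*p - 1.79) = -1.78*p^3 - 5.13*p^2 - 2.62*p + 2.85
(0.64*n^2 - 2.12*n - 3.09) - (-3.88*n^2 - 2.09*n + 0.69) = 4.52*n^2 - 0.0300000000000002*n - 3.78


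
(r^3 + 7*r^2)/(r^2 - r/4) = 4*r*(r + 7)/(4*r - 1)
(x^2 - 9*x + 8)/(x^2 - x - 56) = (x - 1)/(x + 7)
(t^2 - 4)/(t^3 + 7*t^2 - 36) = (t + 2)/(t^2 + 9*t + 18)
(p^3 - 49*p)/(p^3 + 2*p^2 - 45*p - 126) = p*(p + 7)/(p^2 + 9*p + 18)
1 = 1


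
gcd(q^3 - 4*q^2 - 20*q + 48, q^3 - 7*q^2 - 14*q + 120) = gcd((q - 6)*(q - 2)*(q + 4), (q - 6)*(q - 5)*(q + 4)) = q^2 - 2*q - 24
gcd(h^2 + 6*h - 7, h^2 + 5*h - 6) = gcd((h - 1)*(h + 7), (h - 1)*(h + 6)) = h - 1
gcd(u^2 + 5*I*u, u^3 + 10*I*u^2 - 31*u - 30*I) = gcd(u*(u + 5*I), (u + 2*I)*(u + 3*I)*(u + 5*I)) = u + 5*I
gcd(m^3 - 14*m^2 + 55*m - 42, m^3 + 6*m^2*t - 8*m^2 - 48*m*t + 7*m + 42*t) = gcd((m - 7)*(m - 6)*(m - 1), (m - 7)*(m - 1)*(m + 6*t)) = m^2 - 8*m + 7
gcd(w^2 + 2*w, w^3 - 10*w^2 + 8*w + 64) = w + 2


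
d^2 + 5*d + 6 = (d + 2)*(d + 3)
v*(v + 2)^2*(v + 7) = v^4 + 11*v^3 + 32*v^2 + 28*v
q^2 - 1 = (q - 1)*(q + 1)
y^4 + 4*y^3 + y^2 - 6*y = y*(y - 1)*(y + 2)*(y + 3)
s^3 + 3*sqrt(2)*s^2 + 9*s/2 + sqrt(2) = (s + sqrt(2)/2)^2*(s + 2*sqrt(2))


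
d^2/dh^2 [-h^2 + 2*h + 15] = -2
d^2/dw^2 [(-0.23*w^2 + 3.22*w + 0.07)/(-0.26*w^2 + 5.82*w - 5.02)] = (0.260728*w^3 - 1.82956800000001*w^2 + 25.852008*w - 181.12084)/(0.017576*w^6 - 1.180296*w^5 + 27.438528*w^4 - 242.714952*w^3 + 529.774656*w^2 - 439.998984*w + 126.506008)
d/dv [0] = 0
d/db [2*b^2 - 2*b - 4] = 4*b - 2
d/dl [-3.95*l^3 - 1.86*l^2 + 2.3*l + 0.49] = -11.85*l^2 - 3.72*l + 2.3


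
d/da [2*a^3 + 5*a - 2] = 6*a^2 + 5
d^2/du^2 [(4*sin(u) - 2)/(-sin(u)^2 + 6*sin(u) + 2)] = 4*(sin(u)^5 + 4*sin(u)^4 + 19*sin(u)^3 - 31*sin(u)^2 - 20*sin(u) + 62)/(sin(u)^2 - 6*sin(u) - 2)^3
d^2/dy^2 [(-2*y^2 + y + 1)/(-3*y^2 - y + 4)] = -30/(27*y^3 + 108*y^2 + 144*y + 64)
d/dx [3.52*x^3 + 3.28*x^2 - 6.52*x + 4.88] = 10.56*x^2 + 6.56*x - 6.52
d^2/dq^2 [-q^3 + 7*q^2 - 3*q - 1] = 14 - 6*q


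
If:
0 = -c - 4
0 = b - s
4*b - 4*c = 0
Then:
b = -4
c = -4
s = -4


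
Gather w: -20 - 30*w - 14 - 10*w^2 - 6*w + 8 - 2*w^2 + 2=-12*w^2 - 36*w - 24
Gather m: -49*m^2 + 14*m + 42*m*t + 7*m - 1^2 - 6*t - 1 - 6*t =-49*m^2 + m*(42*t + 21) - 12*t - 2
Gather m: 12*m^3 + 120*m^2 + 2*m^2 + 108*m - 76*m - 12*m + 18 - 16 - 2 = 12*m^3 + 122*m^2 + 20*m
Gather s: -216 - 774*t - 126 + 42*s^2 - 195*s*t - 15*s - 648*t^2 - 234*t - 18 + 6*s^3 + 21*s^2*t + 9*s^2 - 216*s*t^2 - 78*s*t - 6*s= 6*s^3 + s^2*(21*t + 51) + s*(-216*t^2 - 273*t - 21) - 648*t^2 - 1008*t - 360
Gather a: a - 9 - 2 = a - 11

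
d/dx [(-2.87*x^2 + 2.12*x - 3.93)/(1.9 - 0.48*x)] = (1.3776*x^2 - 10.906*x + 2.1416)/(0.2304*x^2 - 1.824*x + 3.61)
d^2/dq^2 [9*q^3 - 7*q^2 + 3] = 54*q - 14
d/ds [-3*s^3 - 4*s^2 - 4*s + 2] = -9*s^2 - 8*s - 4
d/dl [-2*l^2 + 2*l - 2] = 2 - 4*l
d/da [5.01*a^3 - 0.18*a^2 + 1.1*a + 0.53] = 15.03*a^2 - 0.36*a + 1.1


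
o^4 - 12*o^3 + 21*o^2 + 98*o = o*(o - 7)^2*(o + 2)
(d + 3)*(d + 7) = d^2 + 10*d + 21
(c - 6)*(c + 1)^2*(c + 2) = c^4 - 2*c^3 - 19*c^2 - 28*c - 12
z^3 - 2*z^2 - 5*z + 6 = (z - 3)*(z - 1)*(z + 2)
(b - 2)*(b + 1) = b^2 - b - 2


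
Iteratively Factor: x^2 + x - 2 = (x - 1)*(x + 2)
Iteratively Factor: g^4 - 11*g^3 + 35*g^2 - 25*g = (g - 5)*(g^3 - 6*g^2 + 5*g) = g*(g - 5)*(g^2 - 6*g + 5) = g*(g - 5)^2*(g - 1)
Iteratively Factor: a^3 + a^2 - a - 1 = (a + 1)*(a^2 - 1) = (a - 1)*(a + 1)*(a + 1)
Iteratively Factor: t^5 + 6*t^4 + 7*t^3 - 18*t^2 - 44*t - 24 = (t + 1)*(t^4 + 5*t^3 + 2*t^2 - 20*t - 24) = (t - 2)*(t + 1)*(t^3 + 7*t^2 + 16*t + 12) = (t - 2)*(t + 1)*(t + 2)*(t^2 + 5*t + 6) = (t - 2)*(t + 1)*(t + 2)*(t + 3)*(t + 2)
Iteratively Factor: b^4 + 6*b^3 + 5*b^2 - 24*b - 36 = (b + 3)*(b^3 + 3*b^2 - 4*b - 12) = (b - 2)*(b + 3)*(b^2 + 5*b + 6) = (b - 2)*(b + 3)^2*(b + 2)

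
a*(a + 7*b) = a^2 + 7*a*b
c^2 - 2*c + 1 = (c - 1)^2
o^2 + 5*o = o*(o + 5)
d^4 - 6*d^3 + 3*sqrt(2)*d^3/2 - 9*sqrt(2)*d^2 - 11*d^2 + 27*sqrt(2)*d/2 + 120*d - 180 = (d - 3)^2*(d - 5*sqrt(2)/2)*(d + 4*sqrt(2))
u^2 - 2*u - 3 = (u - 3)*(u + 1)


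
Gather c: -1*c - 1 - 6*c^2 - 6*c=-6*c^2 - 7*c - 1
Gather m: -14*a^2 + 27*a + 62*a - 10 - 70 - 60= -14*a^2 + 89*a - 140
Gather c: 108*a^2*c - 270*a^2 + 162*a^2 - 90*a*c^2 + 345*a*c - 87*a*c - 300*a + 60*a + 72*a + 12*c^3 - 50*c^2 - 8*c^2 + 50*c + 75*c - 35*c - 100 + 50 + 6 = -108*a^2 - 168*a + 12*c^3 + c^2*(-90*a - 58) + c*(108*a^2 + 258*a + 90) - 44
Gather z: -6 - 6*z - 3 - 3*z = -9*z - 9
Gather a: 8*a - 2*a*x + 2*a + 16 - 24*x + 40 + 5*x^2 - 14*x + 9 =a*(10 - 2*x) + 5*x^2 - 38*x + 65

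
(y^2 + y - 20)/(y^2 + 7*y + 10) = (y - 4)/(y + 2)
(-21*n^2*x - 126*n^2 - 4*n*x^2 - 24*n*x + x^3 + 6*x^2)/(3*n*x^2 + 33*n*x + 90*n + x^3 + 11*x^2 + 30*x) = (-7*n + x)/(x + 5)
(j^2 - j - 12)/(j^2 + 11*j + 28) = (j^2 - j - 12)/(j^2 + 11*j + 28)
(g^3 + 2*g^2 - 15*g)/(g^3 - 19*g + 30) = g/(g - 2)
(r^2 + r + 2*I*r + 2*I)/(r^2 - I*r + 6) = (r + 1)/(r - 3*I)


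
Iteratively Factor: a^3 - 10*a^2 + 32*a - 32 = (a - 4)*(a^2 - 6*a + 8) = (a - 4)*(a - 2)*(a - 4)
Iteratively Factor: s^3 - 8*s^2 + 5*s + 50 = (s - 5)*(s^2 - 3*s - 10) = (s - 5)^2*(s + 2)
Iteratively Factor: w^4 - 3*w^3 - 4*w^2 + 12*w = (w + 2)*(w^3 - 5*w^2 + 6*w) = (w - 3)*(w + 2)*(w^2 - 2*w) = (w - 3)*(w - 2)*(w + 2)*(w)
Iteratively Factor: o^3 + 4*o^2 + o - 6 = (o + 2)*(o^2 + 2*o - 3) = (o - 1)*(o + 2)*(o + 3)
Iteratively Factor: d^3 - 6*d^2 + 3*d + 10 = (d - 2)*(d^2 - 4*d - 5) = (d - 5)*(d - 2)*(d + 1)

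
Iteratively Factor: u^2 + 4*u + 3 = (u + 1)*(u + 3)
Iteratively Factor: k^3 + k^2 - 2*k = (k + 2)*(k^2 - k) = k*(k + 2)*(k - 1)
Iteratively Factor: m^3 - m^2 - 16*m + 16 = (m - 4)*(m^2 + 3*m - 4) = (m - 4)*(m - 1)*(m + 4)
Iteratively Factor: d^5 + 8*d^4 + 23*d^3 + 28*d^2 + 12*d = (d + 1)*(d^4 + 7*d^3 + 16*d^2 + 12*d) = (d + 1)*(d + 2)*(d^3 + 5*d^2 + 6*d) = d*(d + 1)*(d + 2)*(d^2 + 5*d + 6) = d*(d + 1)*(d + 2)^2*(d + 3)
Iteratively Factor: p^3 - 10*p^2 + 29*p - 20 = (p - 5)*(p^2 - 5*p + 4) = (p - 5)*(p - 4)*(p - 1)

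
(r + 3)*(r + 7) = r^2 + 10*r + 21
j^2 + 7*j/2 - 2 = (j - 1/2)*(j + 4)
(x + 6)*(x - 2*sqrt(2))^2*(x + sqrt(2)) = x^4 - 3*sqrt(2)*x^3 + 6*x^3 - 18*sqrt(2)*x^2 + 8*sqrt(2)*x + 48*sqrt(2)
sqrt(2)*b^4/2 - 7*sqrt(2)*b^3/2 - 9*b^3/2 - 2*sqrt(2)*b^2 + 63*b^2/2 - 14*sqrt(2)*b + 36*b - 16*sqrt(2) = (b - 8)*(b - 4*sqrt(2))*(b - sqrt(2)/2)*(sqrt(2)*b/2 + sqrt(2)/2)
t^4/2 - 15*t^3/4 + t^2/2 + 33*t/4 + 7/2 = (t/2 + 1/4)*(t - 7)*(t - 2)*(t + 1)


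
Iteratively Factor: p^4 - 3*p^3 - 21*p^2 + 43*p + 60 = (p + 4)*(p^3 - 7*p^2 + 7*p + 15) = (p - 5)*(p + 4)*(p^2 - 2*p - 3) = (p - 5)*(p - 3)*(p + 4)*(p + 1)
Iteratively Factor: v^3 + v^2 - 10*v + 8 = (v - 1)*(v^2 + 2*v - 8) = (v - 1)*(v + 4)*(v - 2)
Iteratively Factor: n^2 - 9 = (n + 3)*(n - 3)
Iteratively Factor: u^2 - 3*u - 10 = (u + 2)*(u - 5)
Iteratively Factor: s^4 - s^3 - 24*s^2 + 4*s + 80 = (s + 4)*(s^3 - 5*s^2 - 4*s + 20) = (s + 2)*(s + 4)*(s^2 - 7*s + 10) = (s - 5)*(s + 2)*(s + 4)*(s - 2)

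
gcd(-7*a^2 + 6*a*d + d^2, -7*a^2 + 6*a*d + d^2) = 7*a^2 - 6*a*d - d^2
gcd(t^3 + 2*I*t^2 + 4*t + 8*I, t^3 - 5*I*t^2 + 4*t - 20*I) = t^2 + 4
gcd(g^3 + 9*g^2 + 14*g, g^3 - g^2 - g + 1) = 1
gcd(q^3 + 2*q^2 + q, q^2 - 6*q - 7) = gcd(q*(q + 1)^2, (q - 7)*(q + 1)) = q + 1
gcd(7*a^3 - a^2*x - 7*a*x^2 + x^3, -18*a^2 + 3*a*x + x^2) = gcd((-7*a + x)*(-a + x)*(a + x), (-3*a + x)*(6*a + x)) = 1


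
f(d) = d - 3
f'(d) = 1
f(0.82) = -2.18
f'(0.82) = 1.00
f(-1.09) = -4.09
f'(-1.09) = 1.00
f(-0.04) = -3.04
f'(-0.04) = 1.00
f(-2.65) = -5.65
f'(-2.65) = 1.00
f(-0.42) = -3.42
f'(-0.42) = 1.00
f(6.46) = 3.46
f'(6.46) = 1.00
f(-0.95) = -3.95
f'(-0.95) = 1.00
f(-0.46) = -3.46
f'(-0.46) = 1.00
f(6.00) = 3.00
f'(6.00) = 1.00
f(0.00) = -3.00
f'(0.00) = 1.00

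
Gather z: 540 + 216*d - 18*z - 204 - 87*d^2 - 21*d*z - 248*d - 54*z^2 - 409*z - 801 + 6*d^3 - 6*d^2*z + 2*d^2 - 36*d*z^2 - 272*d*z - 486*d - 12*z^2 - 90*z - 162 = 6*d^3 - 85*d^2 - 518*d + z^2*(-36*d - 66) + z*(-6*d^2 - 293*d - 517) - 627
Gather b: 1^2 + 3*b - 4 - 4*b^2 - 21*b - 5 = -4*b^2 - 18*b - 8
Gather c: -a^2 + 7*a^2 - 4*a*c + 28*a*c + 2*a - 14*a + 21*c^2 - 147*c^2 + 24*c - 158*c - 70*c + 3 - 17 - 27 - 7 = 6*a^2 - 12*a - 126*c^2 + c*(24*a - 204) - 48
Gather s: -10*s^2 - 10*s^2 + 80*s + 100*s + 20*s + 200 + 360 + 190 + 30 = -20*s^2 + 200*s + 780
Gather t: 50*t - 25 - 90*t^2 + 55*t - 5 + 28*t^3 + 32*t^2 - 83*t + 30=28*t^3 - 58*t^2 + 22*t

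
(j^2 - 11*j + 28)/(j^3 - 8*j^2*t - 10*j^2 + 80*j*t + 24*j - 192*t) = (7 - j)/(-j^2 + 8*j*t + 6*j - 48*t)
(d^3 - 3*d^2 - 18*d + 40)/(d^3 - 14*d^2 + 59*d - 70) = (d + 4)/(d - 7)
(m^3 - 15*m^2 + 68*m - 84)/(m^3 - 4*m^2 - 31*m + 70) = (m - 6)/(m + 5)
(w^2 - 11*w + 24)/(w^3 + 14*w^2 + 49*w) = (w^2 - 11*w + 24)/(w*(w^2 + 14*w + 49))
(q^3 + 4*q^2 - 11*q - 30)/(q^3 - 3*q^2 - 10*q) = (q^2 + 2*q - 15)/(q*(q - 5))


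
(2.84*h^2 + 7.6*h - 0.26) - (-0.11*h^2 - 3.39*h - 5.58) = 2.95*h^2 + 10.99*h + 5.32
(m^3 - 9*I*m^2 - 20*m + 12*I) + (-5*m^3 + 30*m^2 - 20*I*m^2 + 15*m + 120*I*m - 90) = -4*m^3 + 30*m^2 - 29*I*m^2 - 5*m + 120*I*m - 90 + 12*I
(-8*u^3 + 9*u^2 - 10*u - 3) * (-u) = 8*u^4 - 9*u^3 + 10*u^2 + 3*u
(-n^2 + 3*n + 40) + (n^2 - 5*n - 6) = 34 - 2*n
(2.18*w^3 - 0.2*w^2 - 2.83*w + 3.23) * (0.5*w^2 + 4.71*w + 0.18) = 1.09*w^5 + 10.1678*w^4 - 1.9646*w^3 - 11.7503*w^2 + 14.7039*w + 0.5814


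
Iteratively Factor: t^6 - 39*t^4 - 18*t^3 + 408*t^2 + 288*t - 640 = (t + 4)*(t^5 - 4*t^4 - 23*t^3 + 74*t^2 + 112*t - 160) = (t + 2)*(t + 4)*(t^4 - 6*t^3 - 11*t^2 + 96*t - 80) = (t - 1)*(t + 2)*(t + 4)*(t^3 - 5*t^2 - 16*t + 80) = (t - 1)*(t + 2)*(t + 4)^2*(t^2 - 9*t + 20) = (t - 4)*(t - 1)*(t + 2)*(t + 4)^2*(t - 5)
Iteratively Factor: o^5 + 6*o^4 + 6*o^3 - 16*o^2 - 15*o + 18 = (o + 2)*(o^4 + 4*o^3 - 2*o^2 - 12*o + 9) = (o + 2)*(o + 3)*(o^3 + o^2 - 5*o + 3) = (o - 1)*(o + 2)*(o + 3)*(o^2 + 2*o - 3) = (o - 1)*(o + 2)*(o + 3)^2*(o - 1)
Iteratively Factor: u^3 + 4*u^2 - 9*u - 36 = (u + 3)*(u^2 + u - 12) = (u - 3)*(u + 3)*(u + 4)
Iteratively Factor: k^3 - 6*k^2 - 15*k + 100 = (k - 5)*(k^2 - k - 20) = (k - 5)*(k + 4)*(k - 5)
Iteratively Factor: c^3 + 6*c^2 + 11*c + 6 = (c + 1)*(c^2 + 5*c + 6) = (c + 1)*(c + 2)*(c + 3)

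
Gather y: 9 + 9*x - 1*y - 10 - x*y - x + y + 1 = -x*y + 8*x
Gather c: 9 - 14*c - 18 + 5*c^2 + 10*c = 5*c^2 - 4*c - 9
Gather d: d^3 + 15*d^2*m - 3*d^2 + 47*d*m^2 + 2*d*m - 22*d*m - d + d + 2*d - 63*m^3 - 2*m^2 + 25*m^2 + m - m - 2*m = d^3 + d^2*(15*m - 3) + d*(47*m^2 - 20*m + 2) - 63*m^3 + 23*m^2 - 2*m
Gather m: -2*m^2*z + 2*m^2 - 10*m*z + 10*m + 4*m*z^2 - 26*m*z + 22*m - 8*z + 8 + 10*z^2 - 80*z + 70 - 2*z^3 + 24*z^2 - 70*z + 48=m^2*(2 - 2*z) + m*(4*z^2 - 36*z + 32) - 2*z^3 + 34*z^2 - 158*z + 126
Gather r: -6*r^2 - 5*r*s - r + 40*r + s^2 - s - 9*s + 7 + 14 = -6*r^2 + r*(39 - 5*s) + s^2 - 10*s + 21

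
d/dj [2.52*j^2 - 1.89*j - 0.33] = 5.04*j - 1.89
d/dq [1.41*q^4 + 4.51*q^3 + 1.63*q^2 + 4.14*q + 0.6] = 5.64*q^3 + 13.53*q^2 + 3.26*q + 4.14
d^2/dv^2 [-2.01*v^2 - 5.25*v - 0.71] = -4.02000000000000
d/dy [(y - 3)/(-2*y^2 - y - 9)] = (-2*y^2 - y + (y - 3)*(4*y + 1) - 9)/(2*y^2 + y + 9)^2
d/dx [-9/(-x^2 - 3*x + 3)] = 9*(-2*x - 3)/(x^2 + 3*x - 3)^2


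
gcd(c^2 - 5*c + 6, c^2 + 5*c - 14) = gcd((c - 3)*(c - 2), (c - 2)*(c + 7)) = c - 2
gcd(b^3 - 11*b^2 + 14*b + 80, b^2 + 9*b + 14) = b + 2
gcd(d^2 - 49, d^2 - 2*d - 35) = d - 7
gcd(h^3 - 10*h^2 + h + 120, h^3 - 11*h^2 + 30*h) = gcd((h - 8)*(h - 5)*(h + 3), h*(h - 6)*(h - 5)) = h - 5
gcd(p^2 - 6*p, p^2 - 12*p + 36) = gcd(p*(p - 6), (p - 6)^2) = p - 6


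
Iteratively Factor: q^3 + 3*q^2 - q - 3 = (q - 1)*(q^2 + 4*q + 3) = (q - 1)*(q + 3)*(q + 1)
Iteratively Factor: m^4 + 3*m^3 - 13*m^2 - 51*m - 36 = (m + 1)*(m^3 + 2*m^2 - 15*m - 36) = (m - 4)*(m + 1)*(m^2 + 6*m + 9) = (m - 4)*(m + 1)*(m + 3)*(m + 3)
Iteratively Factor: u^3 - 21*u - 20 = (u + 4)*(u^2 - 4*u - 5) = (u + 1)*(u + 4)*(u - 5)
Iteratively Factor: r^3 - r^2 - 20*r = (r + 4)*(r^2 - 5*r) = (r - 5)*(r + 4)*(r)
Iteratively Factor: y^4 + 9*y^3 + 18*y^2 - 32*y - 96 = (y + 4)*(y^3 + 5*y^2 - 2*y - 24) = (y + 4)^2*(y^2 + y - 6) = (y - 2)*(y + 4)^2*(y + 3)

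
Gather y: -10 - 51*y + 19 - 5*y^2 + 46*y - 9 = -5*y^2 - 5*y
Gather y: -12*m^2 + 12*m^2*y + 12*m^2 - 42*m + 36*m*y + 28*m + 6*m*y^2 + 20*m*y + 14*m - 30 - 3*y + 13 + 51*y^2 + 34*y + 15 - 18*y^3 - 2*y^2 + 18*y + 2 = -18*y^3 + y^2*(6*m + 49) + y*(12*m^2 + 56*m + 49)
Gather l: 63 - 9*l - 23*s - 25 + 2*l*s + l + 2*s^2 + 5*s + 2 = l*(2*s - 8) + 2*s^2 - 18*s + 40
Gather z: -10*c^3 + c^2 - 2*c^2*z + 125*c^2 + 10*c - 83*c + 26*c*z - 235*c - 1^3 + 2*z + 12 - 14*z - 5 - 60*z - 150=-10*c^3 + 126*c^2 - 308*c + z*(-2*c^2 + 26*c - 72) - 144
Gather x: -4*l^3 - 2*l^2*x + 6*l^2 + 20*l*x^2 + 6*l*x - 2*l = -4*l^3 + 6*l^2 + 20*l*x^2 - 2*l + x*(-2*l^2 + 6*l)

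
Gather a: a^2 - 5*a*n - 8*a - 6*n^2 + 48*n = a^2 + a*(-5*n - 8) - 6*n^2 + 48*n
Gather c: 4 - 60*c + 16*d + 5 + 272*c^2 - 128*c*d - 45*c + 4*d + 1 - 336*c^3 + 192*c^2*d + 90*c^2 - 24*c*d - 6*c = -336*c^3 + c^2*(192*d + 362) + c*(-152*d - 111) + 20*d + 10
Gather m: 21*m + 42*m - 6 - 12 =63*m - 18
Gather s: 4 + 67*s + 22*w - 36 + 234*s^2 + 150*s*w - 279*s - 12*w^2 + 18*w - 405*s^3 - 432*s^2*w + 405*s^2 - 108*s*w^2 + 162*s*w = -405*s^3 + s^2*(639 - 432*w) + s*(-108*w^2 + 312*w - 212) - 12*w^2 + 40*w - 32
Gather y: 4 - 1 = 3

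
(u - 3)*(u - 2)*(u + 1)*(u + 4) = u^4 - 15*u^2 + 10*u + 24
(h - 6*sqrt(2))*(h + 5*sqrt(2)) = h^2 - sqrt(2)*h - 60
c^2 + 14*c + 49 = (c + 7)^2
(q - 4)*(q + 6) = q^2 + 2*q - 24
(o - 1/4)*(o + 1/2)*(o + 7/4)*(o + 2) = o^4 + 4*o^3 + 69*o^2/16 + 13*o/32 - 7/16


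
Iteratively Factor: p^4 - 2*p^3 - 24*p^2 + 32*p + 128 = (p + 2)*(p^3 - 4*p^2 - 16*p + 64) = (p - 4)*(p + 2)*(p^2 - 16) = (p - 4)*(p + 2)*(p + 4)*(p - 4)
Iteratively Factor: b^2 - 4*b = (b)*(b - 4)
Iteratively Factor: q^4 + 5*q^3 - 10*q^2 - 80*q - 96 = (q + 3)*(q^3 + 2*q^2 - 16*q - 32) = (q + 3)*(q + 4)*(q^2 - 2*q - 8) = (q + 2)*(q + 3)*(q + 4)*(q - 4)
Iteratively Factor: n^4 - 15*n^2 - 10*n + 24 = (n - 4)*(n^3 + 4*n^2 + n - 6) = (n - 4)*(n - 1)*(n^2 + 5*n + 6) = (n - 4)*(n - 1)*(n + 3)*(n + 2)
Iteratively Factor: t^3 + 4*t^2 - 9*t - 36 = (t - 3)*(t^2 + 7*t + 12) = (t - 3)*(t + 4)*(t + 3)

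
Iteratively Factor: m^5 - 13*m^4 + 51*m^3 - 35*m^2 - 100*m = (m)*(m^4 - 13*m^3 + 51*m^2 - 35*m - 100) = m*(m - 4)*(m^3 - 9*m^2 + 15*m + 25) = m*(m - 4)*(m + 1)*(m^2 - 10*m + 25) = m*(m - 5)*(m - 4)*(m + 1)*(m - 5)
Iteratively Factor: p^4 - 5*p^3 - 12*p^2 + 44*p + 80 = (p - 5)*(p^3 - 12*p - 16) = (p - 5)*(p - 4)*(p^2 + 4*p + 4) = (p - 5)*(p - 4)*(p + 2)*(p + 2)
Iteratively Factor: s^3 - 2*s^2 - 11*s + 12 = (s - 1)*(s^2 - s - 12) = (s - 4)*(s - 1)*(s + 3)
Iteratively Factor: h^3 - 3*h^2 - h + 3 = (h - 1)*(h^2 - 2*h - 3) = (h - 1)*(h + 1)*(h - 3)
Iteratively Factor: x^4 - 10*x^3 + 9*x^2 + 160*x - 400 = (x - 5)*(x^3 - 5*x^2 - 16*x + 80) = (x - 5)*(x - 4)*(x^2 - x - 20) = (x - 5)^2*(x - 4)*(x + 4)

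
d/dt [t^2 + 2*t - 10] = 2*t + 2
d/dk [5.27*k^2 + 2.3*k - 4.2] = 10.54*k + 2.3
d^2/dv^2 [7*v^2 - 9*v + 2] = 14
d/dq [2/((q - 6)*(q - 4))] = 4*(5 - q)/(q^4 - 20*q^3 + 148*q^2 - 480*q + 576)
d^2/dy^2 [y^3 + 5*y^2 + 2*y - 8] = 6*y + 10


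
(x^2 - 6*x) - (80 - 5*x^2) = 6*x^2 - 6*x - 80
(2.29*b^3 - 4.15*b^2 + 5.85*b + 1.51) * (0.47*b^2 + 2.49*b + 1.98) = 1.0763*b^5 + 3.7516*b^4 - 3.0498*b^3 + 7.0592*b^2 + 15.3429*b + 2.9898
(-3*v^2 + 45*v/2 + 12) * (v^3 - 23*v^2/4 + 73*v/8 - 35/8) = -3*v^5 + 159*v^4/4 - 579*v^3/4 + 2391*v^2/16 + 177*v/16 - 105/2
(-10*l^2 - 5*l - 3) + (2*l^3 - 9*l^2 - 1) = 2*l^3 - 19*l^2 - 5*l - 4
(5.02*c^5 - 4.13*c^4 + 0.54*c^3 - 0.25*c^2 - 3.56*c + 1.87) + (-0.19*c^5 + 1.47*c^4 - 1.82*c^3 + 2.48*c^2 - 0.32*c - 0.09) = 4.83*c^5 - 2.66*c^4 - 1.28*c^3 + 2.23*c^2 - 3.88*c + 1.78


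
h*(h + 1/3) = h^2 + h/3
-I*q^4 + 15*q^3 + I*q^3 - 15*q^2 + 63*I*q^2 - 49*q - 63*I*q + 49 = (q + I)*(q + 7*I)^2*(-I*q + I)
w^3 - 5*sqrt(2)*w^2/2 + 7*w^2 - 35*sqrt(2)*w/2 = w*(w + 7)*(w - 5*sqrt(2)/2)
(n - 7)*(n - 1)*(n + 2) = n^3 - 6*n^2 - 9*n + 14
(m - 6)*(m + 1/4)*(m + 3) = m^3 - 11*m^2/4 - 75*m/4 - 9/2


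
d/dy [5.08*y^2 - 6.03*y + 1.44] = 10.16*y - 6.03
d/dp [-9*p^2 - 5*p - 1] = -18*p - 5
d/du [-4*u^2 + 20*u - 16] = 20 - 8*u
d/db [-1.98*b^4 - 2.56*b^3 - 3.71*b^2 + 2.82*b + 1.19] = -7.92*b^3 - 7.68*b^2 - 7.42*b + 2.82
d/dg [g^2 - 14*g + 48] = 2*g - 14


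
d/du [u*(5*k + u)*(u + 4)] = 10*k*u + 20*k + 3*u^2 + 8*u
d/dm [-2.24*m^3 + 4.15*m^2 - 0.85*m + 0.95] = -6.72*m^2 + 8.3*m - 0.85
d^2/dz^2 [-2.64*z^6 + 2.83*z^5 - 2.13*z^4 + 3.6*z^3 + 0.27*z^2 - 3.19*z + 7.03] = -79.2*z^4 + 56.6*z^3 - 25.56*z^2 + 21.6*z + 0.54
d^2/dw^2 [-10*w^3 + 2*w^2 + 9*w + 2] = 4 - 60*w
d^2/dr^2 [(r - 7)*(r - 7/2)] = 2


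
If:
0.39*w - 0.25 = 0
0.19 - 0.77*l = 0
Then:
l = 0.25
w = 0.64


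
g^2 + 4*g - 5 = (g - 1)*(g + 5)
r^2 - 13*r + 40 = (r - 8)*(r - 5)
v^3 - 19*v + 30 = (v - 3)*(v - 2)*(v + 5)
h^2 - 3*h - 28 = (h - 7)*(h + 4)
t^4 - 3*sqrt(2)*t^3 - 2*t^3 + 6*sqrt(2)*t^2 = t^2*(t - 2)*(t - 3*sqrt(2))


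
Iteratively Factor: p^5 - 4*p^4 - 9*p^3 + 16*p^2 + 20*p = (p - 2)*(p^4 - 2*p^3 - 13*p^2 - 10*p) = (p - 5)*(p - 2)*(p^3 + 3*p^2 + 2*p) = p*(p - 5)*(p - 2)*(p^2 + 3*p + 2) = p*(p - 5)*(p - 2)*(p + 2)*(p + 1)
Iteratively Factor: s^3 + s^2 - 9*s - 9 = (s + 1)*(s^2 - 9) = (s - 3)*(s + 1)*(s + 3)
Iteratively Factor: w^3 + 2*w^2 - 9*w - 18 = (w + 2)*(w^2 - 9) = (w - 3)*(w + 2)*(w + 3)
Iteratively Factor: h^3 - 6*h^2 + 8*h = (h - 4)*(h^2 - 2*h) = (h - 4)*(h - 2)*(h)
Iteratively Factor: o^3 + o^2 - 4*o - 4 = (o + 2)*(o^2 - o - 2) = (o - 2)*(o + 2)*(o + 1)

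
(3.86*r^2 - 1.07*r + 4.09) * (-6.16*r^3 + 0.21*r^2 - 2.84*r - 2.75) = -23.7776*r^5 + 7.4018*r^4 - 36.3815*r^3 - 6.7173*r^2 - 8.6731*r - 11.2475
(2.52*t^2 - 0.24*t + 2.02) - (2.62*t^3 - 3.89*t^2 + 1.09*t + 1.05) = -2.62*t^3 + 6.41*t^2 - 1.33*t + 0.97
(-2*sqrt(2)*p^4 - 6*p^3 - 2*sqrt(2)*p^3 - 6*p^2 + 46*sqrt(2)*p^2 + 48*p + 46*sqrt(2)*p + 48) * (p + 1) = -2*sqrt(2)*p^5 - 6*p^4 - 4*sqrt(2)*p^4 - 12*p^3 + 44*sqrt(2)*p^3 + 42*p^2 + 92*sqrt(2)*p^2 + 46*sqrt(2)*p + 96*p + 48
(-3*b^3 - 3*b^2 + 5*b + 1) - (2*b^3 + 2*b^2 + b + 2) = -5*b^3 - 5*b^2 + 4*b - 1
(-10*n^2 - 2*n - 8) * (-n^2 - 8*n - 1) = 10*n^4 + 82*n^3 + 34*n^2 + 66*n + 8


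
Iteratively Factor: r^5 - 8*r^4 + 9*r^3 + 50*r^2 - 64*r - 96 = (r + 1)*(r^4 - 9*r^3 + 18*r^2 + 32*r - 96) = (r - 4)*(r + 1)*(r^3 - 5*r^2 - 2*r + 24) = (r - 4)*(r + 1)*(r + 2)*(r^2 - 7*r + 12) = (r - 4)^2*(r + 1)*(r + 2)*(r - 3)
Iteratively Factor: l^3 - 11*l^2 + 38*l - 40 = (l - 5)*(l^2 - 6*l + 8) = (l - 5)*(l - 4)*(l - 2)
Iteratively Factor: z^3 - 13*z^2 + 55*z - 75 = (z - 5)*(z^2 - 8*z + 15) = (z - 5)^2*(z - 3)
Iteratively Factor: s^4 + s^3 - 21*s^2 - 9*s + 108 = (s + 4)*(s^3 - 3*s^2 - 9*s + 27) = (s + 3)*(s + 4)*(s^2 - 6*s + 9) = (s - 3)*(s + 3)*(s + 4)*(s - 3)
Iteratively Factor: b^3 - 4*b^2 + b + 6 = (b - 2)*(b^2 - 2*b - 3) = (b - 2)*(b + 1)*(b - 3)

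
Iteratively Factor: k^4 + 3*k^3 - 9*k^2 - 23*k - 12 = (k - 3)*(k^3 + 6*k^2 + 9*k + 4) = (k - 3)*(k + 1)*(k^2 + 5*k + 4) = (k - 3)*(k + 1)^2*(k + 4)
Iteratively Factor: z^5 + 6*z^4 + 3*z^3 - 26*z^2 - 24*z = (z + 4)*(z^4 + 2*z^3 - 5*z^2 - 6*z) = (z + 3)*(z + 4)*(z^3 - z^2 - 2*z) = (z - 2)*(z + 3)*(z + 4)*(z^2 + z) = z*(z - 2)*(z + 3)*(z + 4)*(z + 1)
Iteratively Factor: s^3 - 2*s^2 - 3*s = (s)*(s^2 - 2*s - 3) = s*(s + 1)*(s - 3)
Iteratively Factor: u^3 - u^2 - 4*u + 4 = (u - 1)*(u^2 - 4) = (u - 1)*(u + 2)*(u - 2)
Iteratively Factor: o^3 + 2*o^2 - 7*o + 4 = (o - 1)*(o^2 + 3*o - 4) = (o - 1)^2*(o + 4)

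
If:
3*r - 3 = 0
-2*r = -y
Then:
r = 1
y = 2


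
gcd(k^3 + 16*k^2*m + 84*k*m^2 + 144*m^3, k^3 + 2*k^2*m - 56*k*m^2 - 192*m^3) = k^2 + 10*k*m + 24*m^2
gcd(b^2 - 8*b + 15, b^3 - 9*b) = b - 3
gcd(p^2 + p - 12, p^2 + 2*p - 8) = p + 4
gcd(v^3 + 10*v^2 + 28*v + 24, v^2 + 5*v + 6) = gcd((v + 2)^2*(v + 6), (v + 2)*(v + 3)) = v + 2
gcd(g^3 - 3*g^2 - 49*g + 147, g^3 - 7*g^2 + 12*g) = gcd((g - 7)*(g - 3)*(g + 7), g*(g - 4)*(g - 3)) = g - 3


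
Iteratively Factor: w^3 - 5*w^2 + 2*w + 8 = (w - 2)*(w^2 - 3*w - 4) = (w - 2)*(w + 1)*(w - 4)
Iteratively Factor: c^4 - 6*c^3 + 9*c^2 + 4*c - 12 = (c - 2)*(c^3 - 4*c^2 + c + 6) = (c - 3)*(c - 2)*(c^2 - c - 2) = (c - 3)*(c - 2)^2*(c + 1)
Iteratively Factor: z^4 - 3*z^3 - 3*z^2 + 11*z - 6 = (z - 1)*(z^3 - 2*z^2 - 5*z + 6) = (z - 1)^2*(z^2 - z - 6) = (z - 3)*(z - 1)^2*(z + 2)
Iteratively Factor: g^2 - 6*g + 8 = (g - 4)*(g - 2)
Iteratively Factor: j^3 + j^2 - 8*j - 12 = (j + 2)*(j^2 - j - 6) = (j + 2)^2*(j - 3)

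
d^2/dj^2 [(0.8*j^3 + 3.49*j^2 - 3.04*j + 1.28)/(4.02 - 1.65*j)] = (-4.356*j^3 + 31.8384*j^2 - 77.56992*j - 79.440552)/(4.492125*j^3 - 32.83335*j^2 + 79.99398*j - 64.964808)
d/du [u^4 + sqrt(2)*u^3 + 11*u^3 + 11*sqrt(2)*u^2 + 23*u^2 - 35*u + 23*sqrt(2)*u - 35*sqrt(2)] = 4*u^3 + 3*sqrt(2)*u^2 + 33*u^2 + 22*sqrt(2)*u + 46*u - 35 + 23*sqrt(2)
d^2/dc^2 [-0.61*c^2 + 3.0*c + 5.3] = -1.22000000000000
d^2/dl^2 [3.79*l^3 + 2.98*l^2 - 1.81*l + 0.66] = 22.74*l + 5.96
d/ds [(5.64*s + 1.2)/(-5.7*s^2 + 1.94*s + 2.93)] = (32.148*s^2 + 13.68*s + 14.1972)/(32.49*s^4 - 22.116*s^3 - 29.6384*s^2 + 11.3684*s + 8.5849)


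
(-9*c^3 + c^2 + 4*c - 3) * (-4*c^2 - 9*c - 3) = 36*c^5 + 77*c^4 + 2*c^3 - 27*c^2 + 15*c + 9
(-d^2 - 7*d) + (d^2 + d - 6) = -6*d - 6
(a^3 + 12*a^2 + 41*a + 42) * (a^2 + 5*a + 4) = a^5 + 17*a^4 + 105*a^3 + 295*a^2 + 374*a + 168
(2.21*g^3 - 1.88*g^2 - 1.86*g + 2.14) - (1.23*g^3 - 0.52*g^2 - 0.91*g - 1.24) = 0.98*g^3 - 1.36*g^2 - 0.95*g + 3.38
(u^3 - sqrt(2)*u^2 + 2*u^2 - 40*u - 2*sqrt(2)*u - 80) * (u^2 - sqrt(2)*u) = u^5 - 2*sqrt(2)*u^4 + 2*u^4 - 38*u^3 - 4*sqrt(2)*u^3 - 76*u^2 + 40*sqrt(2)*u^2 + 80*sqrt(2)*u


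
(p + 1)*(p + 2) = p^2 + 3*p + 2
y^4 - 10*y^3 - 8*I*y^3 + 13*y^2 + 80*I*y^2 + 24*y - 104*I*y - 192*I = (y - 8)*(y - 3)*(y + 1)*(y - 8*I)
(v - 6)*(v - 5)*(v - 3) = v^3 - 14*v^2 + 63*v - 90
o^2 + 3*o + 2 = (o + 1)*(o + 2)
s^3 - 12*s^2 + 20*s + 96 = (s - 8)*(s - 6)*(s + 2)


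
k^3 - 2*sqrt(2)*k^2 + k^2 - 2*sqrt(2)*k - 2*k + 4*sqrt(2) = (k - 1)*(k + 2)*(k - 2*sqrt(2))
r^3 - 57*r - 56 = (r - 8)*(r + 1)*(r + 7)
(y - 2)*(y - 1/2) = y^2 - 5*y/2 + 1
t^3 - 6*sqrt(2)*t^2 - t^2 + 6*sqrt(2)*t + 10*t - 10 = (t - 1)*(t - 5*sqrt(2))*(t - sqrt(2))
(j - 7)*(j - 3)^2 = j^3 - 13*j^2 + 51*j - 63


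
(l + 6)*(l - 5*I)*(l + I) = l^3 + 6*l^2 - 4*I*l^2 + 5*l - 24*I*l + 30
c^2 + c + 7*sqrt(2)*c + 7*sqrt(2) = (c + 1)*(c + 7*sqrt(2))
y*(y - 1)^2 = y^3 - 2*y^2 + y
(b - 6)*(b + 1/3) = b^2 - 17*b/3 - 2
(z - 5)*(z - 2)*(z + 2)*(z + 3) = z^4 - 2*z^3 - 19*z^2 + 8*z + 60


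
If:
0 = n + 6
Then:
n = -6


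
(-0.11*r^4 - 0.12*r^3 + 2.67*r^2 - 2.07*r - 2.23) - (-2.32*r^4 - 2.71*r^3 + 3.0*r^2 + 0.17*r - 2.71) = 2.21*r^4 + 2.59*r^3 - 0.33*r^2 - 2.24*r + 0.48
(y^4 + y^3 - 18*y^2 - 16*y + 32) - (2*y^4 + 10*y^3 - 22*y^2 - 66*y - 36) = -y^4 - 9*y^3 + 4*y^2 + 50*y + 68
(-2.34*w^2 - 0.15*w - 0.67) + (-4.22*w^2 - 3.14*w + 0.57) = -6.56*w^2 - 3.29*w - 0.1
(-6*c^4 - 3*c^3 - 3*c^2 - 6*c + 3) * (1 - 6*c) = 36*c^5 + 12*c^4 + 15*c^3 + 33*c^2 - 24*c + 3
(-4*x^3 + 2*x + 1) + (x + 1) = -4*x^3 + 3*x + 2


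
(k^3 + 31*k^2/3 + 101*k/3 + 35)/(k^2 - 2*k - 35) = (k^2 + 16*k/3 + 7)/(k - 7)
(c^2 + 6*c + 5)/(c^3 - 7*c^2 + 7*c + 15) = (c + 5)/(c^2 - 8*c + 15)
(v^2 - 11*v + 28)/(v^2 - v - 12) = (v - 7)/(v + 3)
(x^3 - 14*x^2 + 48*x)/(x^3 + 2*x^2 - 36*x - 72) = x*(x - 8)/(x^2 + 8*x + 12)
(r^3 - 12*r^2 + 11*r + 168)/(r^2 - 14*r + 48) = (r^2 - 4*r - 21)/(r - 6)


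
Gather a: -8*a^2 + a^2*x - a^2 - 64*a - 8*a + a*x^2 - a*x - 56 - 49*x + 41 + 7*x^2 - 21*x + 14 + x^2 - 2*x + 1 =a^2*(x - 9) + a*(x^2 - x - 72) + 8*x^2 - 72*x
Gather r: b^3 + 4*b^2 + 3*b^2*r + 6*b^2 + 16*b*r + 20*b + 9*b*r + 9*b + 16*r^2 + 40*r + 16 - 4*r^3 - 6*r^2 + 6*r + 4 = b^3 + 10*b^2 + 29*b - 4*r^3 + 10*r^2 + r*(3*b^2 + 25*b + 46) + 20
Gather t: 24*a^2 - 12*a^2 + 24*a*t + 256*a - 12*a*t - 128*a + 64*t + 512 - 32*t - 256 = 12*a^2 + 128*a + t*(12*a + 32) + 256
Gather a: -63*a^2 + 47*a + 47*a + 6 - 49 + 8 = -63*a^2 + 94*a - 35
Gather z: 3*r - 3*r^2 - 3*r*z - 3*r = -3*r^2 - 3*r*z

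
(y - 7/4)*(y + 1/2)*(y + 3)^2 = y^4 + 19*y^3/4 + 5*y^2/8 - 33*y/2 - 63/8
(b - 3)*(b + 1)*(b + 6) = b^3 + 4*b^2 - 15*b - 18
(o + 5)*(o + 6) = o^2 + 11*o + 30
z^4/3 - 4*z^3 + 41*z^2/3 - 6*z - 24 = (z/3 + 1/3)*(z - 6)*(z - 4)*(z - 3)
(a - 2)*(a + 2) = a^2 - 4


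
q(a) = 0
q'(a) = 0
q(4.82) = 0.00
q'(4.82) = 0.00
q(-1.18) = 0.00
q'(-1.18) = 0.00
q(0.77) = 0.00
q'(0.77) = 0.00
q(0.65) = 0.00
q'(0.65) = 0.00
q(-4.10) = 0.00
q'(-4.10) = 0.00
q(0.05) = 0.00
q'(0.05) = 0.00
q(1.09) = 0.00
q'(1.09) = 0.00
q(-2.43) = 0.00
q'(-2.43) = 0.00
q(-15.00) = 0.00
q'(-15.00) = 0.00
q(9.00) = 0.00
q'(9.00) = 0.00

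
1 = 1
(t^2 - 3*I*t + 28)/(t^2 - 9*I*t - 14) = (t + 4*I)/(t - 2*I)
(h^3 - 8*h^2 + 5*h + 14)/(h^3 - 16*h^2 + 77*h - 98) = (h + 1)/(h - 7)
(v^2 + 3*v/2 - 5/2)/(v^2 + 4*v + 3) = (2*v^2 + 3*v - 5)/(2*(v^2 + 4*v + 3))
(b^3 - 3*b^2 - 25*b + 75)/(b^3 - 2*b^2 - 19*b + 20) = (b^2 + 2*b - 15)/(b^2 + 3*b - 4)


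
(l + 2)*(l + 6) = l^2 + 8*l + 12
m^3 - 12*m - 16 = (m - 4)*(m + 2)^2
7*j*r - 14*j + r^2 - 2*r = (7*j + r)*(r - 2)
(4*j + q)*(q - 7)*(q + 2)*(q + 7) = 4*j*q^3 + 8*j*q^2 - 196*j*q - 392*j + q^4 + 2*q^3 - 49*q^2 - 98*q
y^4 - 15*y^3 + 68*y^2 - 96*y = y*(y - 8)*(y - 4)*(y - 3)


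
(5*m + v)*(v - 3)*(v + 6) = 5*m*v^2 + 15*m*v - 90*m + v^3 + 3*v^2 - 18*v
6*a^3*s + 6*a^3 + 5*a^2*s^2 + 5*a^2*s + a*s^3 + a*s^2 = (2*a + s)*(3*a + s)*(a*s + a)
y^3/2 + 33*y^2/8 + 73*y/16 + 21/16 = (y/2 + 1/4)*(y + 3/4)*(y + 7)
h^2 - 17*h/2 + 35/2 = (h - 5)*(h - 7/2)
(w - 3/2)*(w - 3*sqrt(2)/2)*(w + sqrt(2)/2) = w^3 - 3*w^2/2 - sqrt(2)*w^2 - 3*w/2 + 3*sqrt(2)*w/2 + 9/4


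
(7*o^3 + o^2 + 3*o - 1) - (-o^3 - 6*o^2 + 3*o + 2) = 8*o^3 + 7*o^2 - 3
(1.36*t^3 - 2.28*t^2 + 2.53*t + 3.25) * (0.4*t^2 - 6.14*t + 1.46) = 0.544*t^5 - 9.2624*t^4 + 16.9968*t^3 - 17.563*t^2 - 16.2612*t + 4.745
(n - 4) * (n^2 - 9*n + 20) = n^3 - 13*n^2 + 56*n - 80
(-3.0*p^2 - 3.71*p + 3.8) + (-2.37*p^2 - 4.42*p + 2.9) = -5.37*p^2 - 8.13*p + 6.7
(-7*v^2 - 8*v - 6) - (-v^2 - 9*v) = -6*v^2 + v - 6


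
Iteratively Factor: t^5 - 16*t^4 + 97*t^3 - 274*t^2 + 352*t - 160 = (t - 4)*(t^4 - 12*t^3 + 49*t^2 - 78*t + 40) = (t - 4)*(t - 1)*(t^3 - 11*t^2 + 38*t - 40) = (t - 4)*(t - 2)*(t - 1)*(t^2 - 9*t + 20) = (t - 4)^2*(t - 2)*(t - 1)*(t - 5)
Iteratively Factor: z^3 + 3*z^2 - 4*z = (z + 4)*(z^2 - z) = (z - 1)*(z + 4)*(z)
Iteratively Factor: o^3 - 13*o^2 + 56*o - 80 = (o - 5)*(o^2 - 8*o + 16) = (o - 5)*(o - 4)*(o - 4)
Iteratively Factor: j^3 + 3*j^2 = (j)*(j^2 + 3*j) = j*(j + 3)*(j)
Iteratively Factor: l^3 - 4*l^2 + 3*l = (l - 1)*(l^2 - 3*l) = (l - 3)*(l - 1)*(l)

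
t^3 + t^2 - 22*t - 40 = (t - 5)*(t + 2)*(t + 4)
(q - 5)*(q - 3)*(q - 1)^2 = q^4 - 10*q^3 + 32*q^2 - 38*q + 15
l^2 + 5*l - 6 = (l - 1)*(l + 6)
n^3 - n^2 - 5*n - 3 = (n - 3)*(n + 1)^2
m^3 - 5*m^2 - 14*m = m*(m - 7)*(m + 2)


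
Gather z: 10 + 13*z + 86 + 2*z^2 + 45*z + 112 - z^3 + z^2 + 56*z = -z^3 + 3*z^2 + 114*z + 208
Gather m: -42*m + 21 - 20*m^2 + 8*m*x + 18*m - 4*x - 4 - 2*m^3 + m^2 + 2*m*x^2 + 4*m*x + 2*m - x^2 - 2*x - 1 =-2*m^3 - 19*m^2 + m*(2*x^2 + 12*x - 22) - x^2 - 6*x + 16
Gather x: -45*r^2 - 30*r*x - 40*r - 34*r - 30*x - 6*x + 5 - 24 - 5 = -45*r^2 - 74*r + x*(-30*r - 36) - 24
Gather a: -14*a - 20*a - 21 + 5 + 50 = 34 - 34*a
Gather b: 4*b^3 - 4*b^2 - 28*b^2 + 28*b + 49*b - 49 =4*b^3 - 32*b^2 + 77*b - 49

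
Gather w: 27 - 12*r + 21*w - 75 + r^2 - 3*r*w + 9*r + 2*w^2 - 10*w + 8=r^2 - 3*r + 2*w^2 + w*(11 - 3*r) - 40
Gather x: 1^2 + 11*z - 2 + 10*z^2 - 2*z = 10*z^2 + 9*z - 1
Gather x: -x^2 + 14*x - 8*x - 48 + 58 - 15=-x^2 + 6*x - 5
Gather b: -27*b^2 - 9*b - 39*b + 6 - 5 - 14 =-27*b^2 - 48*b - 13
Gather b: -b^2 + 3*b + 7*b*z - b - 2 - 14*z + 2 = -b^2 + b*(7*z + 2) - 14*z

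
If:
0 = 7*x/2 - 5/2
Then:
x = 5/7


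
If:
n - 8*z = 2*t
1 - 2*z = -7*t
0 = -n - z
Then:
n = -2/67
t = -9/67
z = 2/67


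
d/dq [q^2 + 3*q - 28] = 2*q + 3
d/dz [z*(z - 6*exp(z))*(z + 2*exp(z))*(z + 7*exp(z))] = 3*z^3*exp(z) + 4*z^3 - 80*z^2*exp(2*z) + 9*z^2*exp(z) - 252*z*exp(3*z) - 80*z*exp(2*z) - 84*exp(3*z)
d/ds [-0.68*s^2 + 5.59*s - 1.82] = 5.59 - 1.36*s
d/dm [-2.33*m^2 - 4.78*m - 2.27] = -4.66*m - 4.78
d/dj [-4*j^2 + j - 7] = 1 - 8*j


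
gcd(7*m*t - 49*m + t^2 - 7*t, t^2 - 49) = t - 7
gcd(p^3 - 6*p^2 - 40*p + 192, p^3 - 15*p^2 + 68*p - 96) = p^2 - 12*p + 32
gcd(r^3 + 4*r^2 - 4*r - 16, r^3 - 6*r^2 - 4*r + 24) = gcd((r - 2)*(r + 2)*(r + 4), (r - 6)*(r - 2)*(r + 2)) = r^2 - 4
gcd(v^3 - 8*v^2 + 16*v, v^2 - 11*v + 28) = v - 4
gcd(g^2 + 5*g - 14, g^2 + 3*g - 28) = g + 7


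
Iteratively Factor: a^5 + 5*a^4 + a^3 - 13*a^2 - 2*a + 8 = (a + 2)*(a^4 + 3*a^3 - 5*a^2 - 3*a + 4) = (a + 2)*(a + 4)*(a^3 - a^2 - a + 1) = (a - 1)*(a + 2)*(a + 4)*(a^2 - 1) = (a - 1)^2*(a + 2)*(a + 4)*(a + 1)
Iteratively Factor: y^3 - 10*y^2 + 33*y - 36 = (y - 4)*(y^2 - 6*y + 9) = (y - 4)*(y - 3)*(y - 3)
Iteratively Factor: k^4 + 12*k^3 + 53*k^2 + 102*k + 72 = (k + 3)*(k^3 + 9*k^2 + 26*k + 24) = (k + 2)*(k + 3)*(k^2 + 7*k + 12) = (k + 2)*(k + 3)*(k + 4)*(k + 3)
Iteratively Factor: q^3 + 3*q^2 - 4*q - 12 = (q + 2)*(q^2 + q - 6) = (q + 2)*(q + 3)*(q - 2)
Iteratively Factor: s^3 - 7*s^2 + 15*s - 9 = (s - 1)*(s^2 - 6*s + 9) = (s - 3)*(s - 1)*(s - 3)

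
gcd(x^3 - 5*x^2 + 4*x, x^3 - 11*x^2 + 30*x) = x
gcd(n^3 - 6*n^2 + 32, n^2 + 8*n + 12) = n + 2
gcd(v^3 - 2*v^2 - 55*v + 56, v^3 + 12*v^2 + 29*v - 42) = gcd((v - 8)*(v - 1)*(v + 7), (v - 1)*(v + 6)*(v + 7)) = v^2 + 6*v - 7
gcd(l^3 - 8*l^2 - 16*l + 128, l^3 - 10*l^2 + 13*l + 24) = l - 8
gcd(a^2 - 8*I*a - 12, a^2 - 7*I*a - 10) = a - 2*I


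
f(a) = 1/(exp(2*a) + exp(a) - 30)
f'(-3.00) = 0.00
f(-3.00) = -0.03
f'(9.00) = 0.00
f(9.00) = 0.00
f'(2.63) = -0.01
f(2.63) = 0.01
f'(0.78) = -0.02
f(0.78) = -0.04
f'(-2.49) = -0.00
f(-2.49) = -0.03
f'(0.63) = -0.01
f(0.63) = -0.04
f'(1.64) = -19.46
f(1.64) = 0.58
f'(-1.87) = -0.00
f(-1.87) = -0.03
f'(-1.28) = -0.00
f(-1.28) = -0.03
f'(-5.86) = -0.00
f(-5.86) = -0.03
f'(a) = (-2*exp(2*a) - exp(a))/(exp(2*a) + exp(a) - 30)^2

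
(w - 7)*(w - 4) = w^2 - 11*w + 28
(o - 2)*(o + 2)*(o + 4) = o^3 + 4*o^2 - 4*o - 16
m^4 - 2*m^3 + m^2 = m^2*(m - 1)^2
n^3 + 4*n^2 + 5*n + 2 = (n + 1)^2*(n + 2)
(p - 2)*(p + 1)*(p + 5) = p^3 + 4*p^2 - 7*p - 10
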